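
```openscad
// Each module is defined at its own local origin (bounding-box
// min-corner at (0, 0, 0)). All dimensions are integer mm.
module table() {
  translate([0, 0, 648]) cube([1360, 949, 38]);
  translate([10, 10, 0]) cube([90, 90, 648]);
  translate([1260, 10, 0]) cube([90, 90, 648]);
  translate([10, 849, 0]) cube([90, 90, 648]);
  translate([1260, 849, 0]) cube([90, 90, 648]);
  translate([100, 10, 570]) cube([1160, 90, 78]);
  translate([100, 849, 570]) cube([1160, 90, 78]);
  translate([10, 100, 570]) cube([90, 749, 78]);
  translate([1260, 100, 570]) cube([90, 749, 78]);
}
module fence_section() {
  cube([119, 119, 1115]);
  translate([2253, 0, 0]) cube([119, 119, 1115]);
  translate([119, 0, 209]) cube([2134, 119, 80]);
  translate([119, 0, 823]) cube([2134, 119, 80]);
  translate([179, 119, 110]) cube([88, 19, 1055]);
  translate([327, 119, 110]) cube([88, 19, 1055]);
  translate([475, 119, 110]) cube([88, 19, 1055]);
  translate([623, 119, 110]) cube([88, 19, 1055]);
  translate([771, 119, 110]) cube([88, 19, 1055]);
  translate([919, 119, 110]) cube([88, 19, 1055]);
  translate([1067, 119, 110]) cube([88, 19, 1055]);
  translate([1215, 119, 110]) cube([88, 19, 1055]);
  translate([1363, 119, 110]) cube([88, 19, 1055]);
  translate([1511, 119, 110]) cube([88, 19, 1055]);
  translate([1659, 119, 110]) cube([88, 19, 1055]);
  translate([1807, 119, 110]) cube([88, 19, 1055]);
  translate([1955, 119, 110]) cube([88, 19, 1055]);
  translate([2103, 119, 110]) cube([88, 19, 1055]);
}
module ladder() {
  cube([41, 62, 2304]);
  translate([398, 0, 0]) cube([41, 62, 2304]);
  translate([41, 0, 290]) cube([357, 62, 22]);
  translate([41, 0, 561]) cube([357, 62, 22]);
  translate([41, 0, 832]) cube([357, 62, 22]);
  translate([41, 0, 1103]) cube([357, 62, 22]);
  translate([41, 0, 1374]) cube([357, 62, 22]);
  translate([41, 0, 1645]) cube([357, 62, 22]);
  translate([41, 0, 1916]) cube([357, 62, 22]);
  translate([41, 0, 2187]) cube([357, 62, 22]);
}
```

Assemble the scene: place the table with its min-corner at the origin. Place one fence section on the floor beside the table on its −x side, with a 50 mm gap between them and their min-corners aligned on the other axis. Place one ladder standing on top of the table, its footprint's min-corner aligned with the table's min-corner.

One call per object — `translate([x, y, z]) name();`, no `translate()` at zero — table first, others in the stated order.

table();
translate([-2422, 0, 0]) fence_section();
translate([0, 0, 686]) ladder();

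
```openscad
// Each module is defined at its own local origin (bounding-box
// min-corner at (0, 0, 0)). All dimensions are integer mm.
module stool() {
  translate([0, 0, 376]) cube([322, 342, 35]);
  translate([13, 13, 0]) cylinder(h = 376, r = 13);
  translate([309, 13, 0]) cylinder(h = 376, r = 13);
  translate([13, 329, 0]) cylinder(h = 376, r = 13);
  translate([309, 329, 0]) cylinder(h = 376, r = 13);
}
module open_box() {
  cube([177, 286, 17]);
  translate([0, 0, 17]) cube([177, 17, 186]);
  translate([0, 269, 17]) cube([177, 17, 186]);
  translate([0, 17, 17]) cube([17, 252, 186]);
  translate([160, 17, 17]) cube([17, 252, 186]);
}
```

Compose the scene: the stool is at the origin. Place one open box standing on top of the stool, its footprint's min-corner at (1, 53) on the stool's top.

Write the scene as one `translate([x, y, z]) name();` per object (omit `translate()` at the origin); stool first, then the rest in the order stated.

stool();
translate([1, 53, 411]) open_box();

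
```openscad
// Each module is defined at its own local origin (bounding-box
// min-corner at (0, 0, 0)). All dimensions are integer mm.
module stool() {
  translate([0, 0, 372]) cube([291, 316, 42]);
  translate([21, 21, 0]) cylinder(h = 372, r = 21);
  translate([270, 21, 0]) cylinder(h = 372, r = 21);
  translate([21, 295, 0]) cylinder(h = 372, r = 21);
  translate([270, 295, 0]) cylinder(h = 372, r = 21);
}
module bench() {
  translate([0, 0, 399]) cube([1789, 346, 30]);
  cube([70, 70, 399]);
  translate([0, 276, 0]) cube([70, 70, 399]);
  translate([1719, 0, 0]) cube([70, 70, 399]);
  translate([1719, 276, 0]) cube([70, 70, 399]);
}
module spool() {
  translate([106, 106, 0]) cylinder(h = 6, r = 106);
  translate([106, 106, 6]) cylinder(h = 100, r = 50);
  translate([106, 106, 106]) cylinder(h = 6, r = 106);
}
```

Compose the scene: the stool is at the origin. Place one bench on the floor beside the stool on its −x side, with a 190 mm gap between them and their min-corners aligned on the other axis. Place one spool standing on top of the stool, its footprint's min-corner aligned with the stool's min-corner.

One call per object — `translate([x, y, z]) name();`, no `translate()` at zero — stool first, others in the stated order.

stool();
translate([-1979, 0, 0]) bench();
translate([0, 0, 414]) spool();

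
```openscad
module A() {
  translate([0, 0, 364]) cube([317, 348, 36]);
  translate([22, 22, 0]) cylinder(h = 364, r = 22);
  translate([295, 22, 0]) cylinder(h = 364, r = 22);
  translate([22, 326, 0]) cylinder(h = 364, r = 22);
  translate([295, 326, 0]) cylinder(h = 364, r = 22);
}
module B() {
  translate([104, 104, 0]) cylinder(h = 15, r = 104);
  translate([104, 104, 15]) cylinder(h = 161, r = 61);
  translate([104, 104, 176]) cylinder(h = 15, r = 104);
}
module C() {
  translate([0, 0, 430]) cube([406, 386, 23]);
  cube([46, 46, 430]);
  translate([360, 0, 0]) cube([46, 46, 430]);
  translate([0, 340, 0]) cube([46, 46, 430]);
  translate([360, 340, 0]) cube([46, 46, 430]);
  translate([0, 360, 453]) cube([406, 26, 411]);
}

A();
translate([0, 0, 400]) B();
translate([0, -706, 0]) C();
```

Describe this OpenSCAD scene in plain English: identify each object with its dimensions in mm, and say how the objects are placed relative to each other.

A is a four-legged stool. The seat is 317×348 mm, 36 mm thick, top at z = 400 mm. It stands on four round legs, each 44 mm in diameter, from z = 0 to the seat underside, each leg's axis is inset half a diameter from the nearest pair of seat edges (so the leg's bounding box is flush with the corner).

B is a spool: two coaxial disc flanges of radius 104 mm and thickness 15 mm, joined by a core cylinder of radius 61 mm and height 161 mm. The lower flange rests on z = 0 and the three cylinders share a vertical axis.

C is a chair: 406×386 mm seat, 23 mm thick, top at z = 453 mm, on four 46 mm square corner legs flush with the seat edges. A 26 mm thick backrest slab spans the full seat width, extending 411 mm above the seat top, its back face flush with the seat's +y edge.

The spool is on top of the stool. The chair is on the floor beside the stool on its −y side.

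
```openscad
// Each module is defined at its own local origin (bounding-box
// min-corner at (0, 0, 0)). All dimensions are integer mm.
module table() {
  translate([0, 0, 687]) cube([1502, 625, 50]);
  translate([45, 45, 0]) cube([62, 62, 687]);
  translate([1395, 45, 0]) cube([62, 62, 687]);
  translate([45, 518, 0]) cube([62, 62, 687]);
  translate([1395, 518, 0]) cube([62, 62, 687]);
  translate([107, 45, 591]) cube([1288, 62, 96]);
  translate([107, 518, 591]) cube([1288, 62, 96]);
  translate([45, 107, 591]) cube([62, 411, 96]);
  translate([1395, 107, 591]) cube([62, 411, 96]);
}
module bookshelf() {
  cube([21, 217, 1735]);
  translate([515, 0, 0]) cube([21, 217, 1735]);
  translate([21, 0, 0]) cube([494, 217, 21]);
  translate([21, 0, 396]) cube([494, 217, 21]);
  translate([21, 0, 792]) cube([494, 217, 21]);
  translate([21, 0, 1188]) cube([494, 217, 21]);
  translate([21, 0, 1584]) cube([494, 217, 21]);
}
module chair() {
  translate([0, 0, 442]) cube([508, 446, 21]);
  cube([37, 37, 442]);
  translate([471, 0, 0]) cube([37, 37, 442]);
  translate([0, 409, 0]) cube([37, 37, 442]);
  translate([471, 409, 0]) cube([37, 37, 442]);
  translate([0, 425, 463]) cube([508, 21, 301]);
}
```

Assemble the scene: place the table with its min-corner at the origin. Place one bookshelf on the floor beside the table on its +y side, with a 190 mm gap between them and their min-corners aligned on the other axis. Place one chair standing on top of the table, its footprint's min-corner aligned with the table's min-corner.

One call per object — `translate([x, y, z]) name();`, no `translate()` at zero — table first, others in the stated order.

table();
translate([0, 815, 0]) bookshelf();
translate([0, 0, 737]) chair();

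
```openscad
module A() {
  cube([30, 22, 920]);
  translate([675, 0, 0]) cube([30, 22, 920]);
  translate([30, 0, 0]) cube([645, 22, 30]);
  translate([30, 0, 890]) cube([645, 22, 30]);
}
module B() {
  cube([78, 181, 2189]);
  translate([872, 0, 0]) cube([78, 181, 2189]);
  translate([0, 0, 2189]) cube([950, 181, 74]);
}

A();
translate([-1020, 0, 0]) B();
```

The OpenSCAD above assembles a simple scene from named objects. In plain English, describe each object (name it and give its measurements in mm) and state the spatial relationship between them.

A is a picture frame with a 645×860 mm rectangular opening (x by z) and a uniform 30 mm border on every side. Frame depth is 22 mm along y. It is built from two vertical stiles running the full outside height and two horizontal rails spanning the gap between the stiles.

B is a rectangular door frame: two vertical jambs of 78×181 mm section, 2189 mm tall, with a clear opening 794 mm wide between their inner faces. A header 74 mm tall and 181 mm deep lies on top of the jambs and spans the full outside width.

The door frame is on the floor beside the picture frame on its −x side.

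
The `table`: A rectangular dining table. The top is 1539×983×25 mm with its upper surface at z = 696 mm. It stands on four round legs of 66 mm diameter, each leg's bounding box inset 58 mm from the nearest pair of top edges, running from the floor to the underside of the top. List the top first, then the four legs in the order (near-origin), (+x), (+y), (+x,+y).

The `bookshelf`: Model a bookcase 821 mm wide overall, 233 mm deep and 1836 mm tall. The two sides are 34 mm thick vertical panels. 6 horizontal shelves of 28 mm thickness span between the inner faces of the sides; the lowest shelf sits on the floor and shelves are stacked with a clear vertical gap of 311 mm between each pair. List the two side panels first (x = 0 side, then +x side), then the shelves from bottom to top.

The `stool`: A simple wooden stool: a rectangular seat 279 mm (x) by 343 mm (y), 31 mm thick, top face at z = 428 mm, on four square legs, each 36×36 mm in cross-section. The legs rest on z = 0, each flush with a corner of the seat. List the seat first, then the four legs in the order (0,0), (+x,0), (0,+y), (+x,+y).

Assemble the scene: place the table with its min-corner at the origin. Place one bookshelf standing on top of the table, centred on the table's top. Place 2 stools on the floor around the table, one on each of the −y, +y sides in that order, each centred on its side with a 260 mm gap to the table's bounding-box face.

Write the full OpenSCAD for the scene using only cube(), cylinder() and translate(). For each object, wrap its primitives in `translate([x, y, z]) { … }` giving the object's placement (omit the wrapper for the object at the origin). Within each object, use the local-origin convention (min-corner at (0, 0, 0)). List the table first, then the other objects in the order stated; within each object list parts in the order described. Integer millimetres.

translate([0, 0, 671]) cube([1539, 983, 25]);
translate([91, 91, 0]) cylinder(h = 671, r = 33);
translate([1448, 91, 0]) cylinder(h = 671, r = 33);
translate([91, 892, 0]) cylinder(h = 671, r = 33);
translate([1448, 892, 0]) cylinder(h = 671, r = 33);
translate([359, 375, 696]) {
  cube([34, 233, 1836]);
  translate([787, 0, 0]) cube([34, 233, 1836]);
  translate([34, 0, 0]) cube([753, 233, 28]);
  translate([34, 0, 339]) cube([753, 233, 28]);
  translate([34, 0, 678]) cube([753, 233, 28]);
  translate([34, 0, 1017]) cube([753, 233, 28]);
  translate([34, 0, 1356]) cube([753, 233, 28]);
  translate([34, 0, 1695]) cube([753, 233, 28]);
}
translate([630, -603, 0]) {
  translate([0, 0, 397]) cube([279, 343, 31]);
  cube([36, 36, 397]);
  translate([243, 0, 0]) cube([36, 36, 397]);
  translate([0, 307, 0]) cube([36, 36, 397]);
  translate([243, 307, 0]) cube([36, 36, 397]);
}
translate([630, 1243, 0]) {
  translate([0, 0, 397]) cube([279, 343, 31]);
  cube([36, 36, 397]);
  translate([243, 0, 0]) cube([36, 36, 397]);
  translate([0, 307, 0]) cube([36, 36, 397]);
  translate([243, 307, 0]) cube([36, 36, 397]);
}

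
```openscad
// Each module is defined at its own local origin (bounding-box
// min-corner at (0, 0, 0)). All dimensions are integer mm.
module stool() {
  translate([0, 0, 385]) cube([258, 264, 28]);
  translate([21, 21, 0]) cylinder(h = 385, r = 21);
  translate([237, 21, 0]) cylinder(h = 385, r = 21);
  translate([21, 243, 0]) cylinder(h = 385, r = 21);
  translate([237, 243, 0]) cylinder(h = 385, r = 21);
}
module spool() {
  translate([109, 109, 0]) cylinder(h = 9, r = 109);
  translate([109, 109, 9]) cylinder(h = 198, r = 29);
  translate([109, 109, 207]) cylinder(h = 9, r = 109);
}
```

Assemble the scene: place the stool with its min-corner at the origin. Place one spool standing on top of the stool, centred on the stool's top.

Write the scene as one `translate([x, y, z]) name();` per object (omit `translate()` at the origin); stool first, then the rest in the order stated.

stool();
translate([20, 23, 413]) spool();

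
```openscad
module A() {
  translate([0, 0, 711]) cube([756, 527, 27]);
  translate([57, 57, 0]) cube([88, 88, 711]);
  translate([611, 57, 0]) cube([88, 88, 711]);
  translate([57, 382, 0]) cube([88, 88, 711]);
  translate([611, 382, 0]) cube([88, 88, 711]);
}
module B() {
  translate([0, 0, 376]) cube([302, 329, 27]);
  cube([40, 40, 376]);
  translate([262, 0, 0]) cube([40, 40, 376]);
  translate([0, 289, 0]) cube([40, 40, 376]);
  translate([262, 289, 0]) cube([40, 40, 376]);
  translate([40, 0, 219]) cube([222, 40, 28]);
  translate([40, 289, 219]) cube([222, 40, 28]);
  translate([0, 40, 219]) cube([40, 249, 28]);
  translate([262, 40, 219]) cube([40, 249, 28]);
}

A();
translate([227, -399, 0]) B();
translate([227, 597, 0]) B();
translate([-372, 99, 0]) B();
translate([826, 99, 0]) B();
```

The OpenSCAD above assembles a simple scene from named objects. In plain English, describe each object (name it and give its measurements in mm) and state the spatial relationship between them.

A is a table: top 756 mm (x) × 527 mm (y), 27 mm thick, upper face at z = 738 mm, on four 88×88 mm square legs, each inset 57 mm from the nearest pair of top edges, running from z = 0 to the bottom of the top.

B is a four-legged stool. The seat is 302×329 mm, 27 mm thick, top at z = 403 mm. It stands on four square legs, each 40×40 mm in cross-section, from z = 0 to the seat underside, each flush with a corner of the seat. Four stretchers, 40 mm wide and 28 mm tall, connect adjacent legs with their undersides at z = 219 mm, each running between the inner faces of the legs it joins and aligned with the legs' outer faces on the other axis.

Four stools sit around the table at the −y, +y, −x, +x sides.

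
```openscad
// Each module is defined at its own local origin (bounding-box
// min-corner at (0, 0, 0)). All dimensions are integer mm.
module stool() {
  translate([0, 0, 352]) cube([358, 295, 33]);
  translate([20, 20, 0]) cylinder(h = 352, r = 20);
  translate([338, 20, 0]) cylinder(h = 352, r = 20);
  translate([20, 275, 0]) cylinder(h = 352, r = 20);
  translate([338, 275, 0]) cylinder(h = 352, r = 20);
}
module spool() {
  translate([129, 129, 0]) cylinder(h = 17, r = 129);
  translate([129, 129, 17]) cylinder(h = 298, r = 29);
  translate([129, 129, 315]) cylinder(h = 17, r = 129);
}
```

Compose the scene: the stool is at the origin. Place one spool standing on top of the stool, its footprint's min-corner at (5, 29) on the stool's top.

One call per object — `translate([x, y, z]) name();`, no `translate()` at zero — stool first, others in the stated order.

stool();
translate([5, 29, 385]) spool();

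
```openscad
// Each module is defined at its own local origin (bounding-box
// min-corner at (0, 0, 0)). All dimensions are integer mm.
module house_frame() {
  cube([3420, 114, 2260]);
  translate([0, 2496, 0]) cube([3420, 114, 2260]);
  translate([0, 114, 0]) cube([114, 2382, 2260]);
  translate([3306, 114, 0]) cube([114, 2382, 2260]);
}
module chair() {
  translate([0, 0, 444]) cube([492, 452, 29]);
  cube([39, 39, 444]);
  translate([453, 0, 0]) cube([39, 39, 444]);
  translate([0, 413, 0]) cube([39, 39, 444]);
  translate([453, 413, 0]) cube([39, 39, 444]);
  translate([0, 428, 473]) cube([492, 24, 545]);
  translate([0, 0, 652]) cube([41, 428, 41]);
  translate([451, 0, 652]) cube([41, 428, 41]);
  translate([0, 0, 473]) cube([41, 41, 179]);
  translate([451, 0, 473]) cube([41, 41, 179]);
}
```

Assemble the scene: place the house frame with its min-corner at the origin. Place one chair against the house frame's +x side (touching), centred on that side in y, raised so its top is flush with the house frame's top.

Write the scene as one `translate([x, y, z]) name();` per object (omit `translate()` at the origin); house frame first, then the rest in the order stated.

house_frame();
translate([3420, 1079, 1242]) chair();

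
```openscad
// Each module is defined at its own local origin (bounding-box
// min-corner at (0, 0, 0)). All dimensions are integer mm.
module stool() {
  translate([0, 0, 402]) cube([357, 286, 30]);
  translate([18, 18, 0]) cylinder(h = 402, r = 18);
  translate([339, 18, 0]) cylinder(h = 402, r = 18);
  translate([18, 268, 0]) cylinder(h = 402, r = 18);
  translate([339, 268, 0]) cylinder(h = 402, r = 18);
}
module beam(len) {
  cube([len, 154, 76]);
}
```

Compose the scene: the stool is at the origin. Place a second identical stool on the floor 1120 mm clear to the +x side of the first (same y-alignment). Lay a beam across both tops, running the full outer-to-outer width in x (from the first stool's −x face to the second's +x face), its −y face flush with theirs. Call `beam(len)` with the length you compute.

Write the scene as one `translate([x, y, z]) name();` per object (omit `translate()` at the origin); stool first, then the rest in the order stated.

stool();
translate([1477, 0, 0]) stool();
translate([0, 0, 432]) beam(1834);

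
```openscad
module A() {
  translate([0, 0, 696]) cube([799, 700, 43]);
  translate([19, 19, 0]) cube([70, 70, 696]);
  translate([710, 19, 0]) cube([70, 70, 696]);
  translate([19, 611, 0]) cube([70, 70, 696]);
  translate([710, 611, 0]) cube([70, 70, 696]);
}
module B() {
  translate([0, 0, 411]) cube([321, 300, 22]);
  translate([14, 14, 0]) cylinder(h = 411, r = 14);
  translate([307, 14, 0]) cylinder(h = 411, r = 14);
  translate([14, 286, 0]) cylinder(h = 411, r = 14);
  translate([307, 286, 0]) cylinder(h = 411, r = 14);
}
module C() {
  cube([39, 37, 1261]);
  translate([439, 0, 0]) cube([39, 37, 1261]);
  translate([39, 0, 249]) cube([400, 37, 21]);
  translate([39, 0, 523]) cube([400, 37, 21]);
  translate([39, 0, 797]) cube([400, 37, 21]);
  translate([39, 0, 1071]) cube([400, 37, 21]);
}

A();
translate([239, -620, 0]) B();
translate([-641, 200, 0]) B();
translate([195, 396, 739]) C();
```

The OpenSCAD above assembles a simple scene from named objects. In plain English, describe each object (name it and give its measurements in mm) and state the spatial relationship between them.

A is a table with a 799×700 mm rectangular top, 43 mm thick, top surface at z = 739 mm, supported by four 70×70 mm square legs, each inset 19 mm from the nearest pair of top edges, running from the floor.

B is a simple wooden stool: a rectangular seat 321 mm (x) by 300 mm (y), 22 mm thick, top face at z = 433 mm, on four round legs, each 28 mm in diameter. The legs rest on z = 0, each leg's axis is inset half a diameter from the nearest pair of seat edges (so the leg's bounding box is flush with the corner).

C is a straight ladder. Two 39×37 mm vertical rails, 1261 mm tall, stand 478 mm apart (outside-to-outside) with their front faces coplanar on the −y side. 4 rungs, each 37 mm deep and 21 mm tall, span between the inner faces of the rails, front faces flush with the rails. The lowest rung's underside is at z = 249 mm and rungs are spaced 274 mm apart (underside to underside).

Two stools sit around the table at the −y, −x sides. The ladder is on top of the table.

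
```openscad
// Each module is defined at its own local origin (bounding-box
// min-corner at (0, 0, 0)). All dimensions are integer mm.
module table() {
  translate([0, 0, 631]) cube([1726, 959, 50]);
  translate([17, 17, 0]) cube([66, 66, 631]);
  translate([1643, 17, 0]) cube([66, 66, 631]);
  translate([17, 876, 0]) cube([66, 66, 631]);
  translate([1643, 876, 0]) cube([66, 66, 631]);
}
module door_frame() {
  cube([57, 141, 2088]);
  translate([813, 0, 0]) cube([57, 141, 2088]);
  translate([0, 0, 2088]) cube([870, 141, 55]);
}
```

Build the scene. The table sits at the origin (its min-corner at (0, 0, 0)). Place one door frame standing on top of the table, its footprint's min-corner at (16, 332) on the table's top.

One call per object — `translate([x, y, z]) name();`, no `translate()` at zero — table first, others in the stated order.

table();
translate([16, 332, 681]) door_frame();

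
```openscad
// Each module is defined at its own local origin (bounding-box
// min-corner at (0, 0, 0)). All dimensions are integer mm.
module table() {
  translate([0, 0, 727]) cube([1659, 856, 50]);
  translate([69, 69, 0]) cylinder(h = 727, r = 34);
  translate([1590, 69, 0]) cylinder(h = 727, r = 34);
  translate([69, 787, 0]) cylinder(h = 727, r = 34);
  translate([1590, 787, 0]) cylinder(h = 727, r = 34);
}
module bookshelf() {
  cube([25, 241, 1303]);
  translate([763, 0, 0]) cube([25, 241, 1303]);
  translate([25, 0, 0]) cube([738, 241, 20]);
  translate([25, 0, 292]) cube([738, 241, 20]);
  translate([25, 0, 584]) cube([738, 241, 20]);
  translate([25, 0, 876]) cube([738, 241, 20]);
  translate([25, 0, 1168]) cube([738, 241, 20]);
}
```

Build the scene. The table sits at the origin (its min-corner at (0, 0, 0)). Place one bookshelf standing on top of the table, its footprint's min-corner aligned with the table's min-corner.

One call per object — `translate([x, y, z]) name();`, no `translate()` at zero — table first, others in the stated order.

table();
translate([0, 0, 777]) bookshelf();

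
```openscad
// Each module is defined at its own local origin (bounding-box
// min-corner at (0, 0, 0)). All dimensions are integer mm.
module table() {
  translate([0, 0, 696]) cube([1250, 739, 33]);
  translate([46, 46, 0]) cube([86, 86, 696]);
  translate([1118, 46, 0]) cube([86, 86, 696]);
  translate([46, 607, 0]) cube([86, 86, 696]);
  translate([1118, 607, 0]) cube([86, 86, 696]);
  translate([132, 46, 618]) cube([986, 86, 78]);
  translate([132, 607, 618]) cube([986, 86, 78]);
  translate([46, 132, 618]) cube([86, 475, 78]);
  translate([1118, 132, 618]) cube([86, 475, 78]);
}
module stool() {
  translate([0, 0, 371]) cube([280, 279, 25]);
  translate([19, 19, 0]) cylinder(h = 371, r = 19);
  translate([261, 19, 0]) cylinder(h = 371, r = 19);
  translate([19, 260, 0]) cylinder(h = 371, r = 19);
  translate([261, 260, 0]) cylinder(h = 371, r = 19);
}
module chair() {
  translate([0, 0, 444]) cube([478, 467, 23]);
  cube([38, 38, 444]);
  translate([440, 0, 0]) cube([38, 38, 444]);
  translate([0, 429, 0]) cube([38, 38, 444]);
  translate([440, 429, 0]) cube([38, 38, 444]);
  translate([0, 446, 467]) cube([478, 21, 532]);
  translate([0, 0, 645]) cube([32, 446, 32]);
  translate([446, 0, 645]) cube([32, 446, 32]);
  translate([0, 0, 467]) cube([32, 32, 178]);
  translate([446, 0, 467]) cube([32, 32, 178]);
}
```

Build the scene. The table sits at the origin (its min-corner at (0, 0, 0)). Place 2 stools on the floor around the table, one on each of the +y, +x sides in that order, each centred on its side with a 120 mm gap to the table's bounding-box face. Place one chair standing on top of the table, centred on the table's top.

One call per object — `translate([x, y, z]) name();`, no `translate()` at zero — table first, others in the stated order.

table();
translate([485, 859, 0]) stool();
translate([1370, 230, 0]) stool();
translate([386, 136, 729]) chair();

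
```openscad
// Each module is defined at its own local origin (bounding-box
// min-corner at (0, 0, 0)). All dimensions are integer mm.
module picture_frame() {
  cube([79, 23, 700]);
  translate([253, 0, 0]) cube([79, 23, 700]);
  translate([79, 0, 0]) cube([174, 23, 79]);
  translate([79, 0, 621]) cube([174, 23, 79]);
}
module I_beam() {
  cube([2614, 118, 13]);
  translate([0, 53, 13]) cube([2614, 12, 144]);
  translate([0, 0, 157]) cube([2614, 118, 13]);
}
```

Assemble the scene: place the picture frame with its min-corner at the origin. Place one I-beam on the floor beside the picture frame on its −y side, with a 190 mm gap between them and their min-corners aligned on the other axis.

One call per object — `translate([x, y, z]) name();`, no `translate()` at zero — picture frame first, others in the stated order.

picture_frame();
translate([0, -308, 0]) I_beam();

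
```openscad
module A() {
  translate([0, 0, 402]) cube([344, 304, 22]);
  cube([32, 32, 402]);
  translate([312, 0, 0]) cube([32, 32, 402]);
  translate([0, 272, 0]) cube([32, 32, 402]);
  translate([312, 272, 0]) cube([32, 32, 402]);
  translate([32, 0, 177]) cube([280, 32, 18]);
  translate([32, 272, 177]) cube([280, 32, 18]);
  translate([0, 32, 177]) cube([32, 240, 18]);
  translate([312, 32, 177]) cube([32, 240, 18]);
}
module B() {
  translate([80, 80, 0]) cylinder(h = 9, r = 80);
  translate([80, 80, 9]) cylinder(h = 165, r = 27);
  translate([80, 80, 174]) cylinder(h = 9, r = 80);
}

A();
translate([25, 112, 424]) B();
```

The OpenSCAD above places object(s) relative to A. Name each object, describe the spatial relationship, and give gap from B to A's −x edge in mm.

A is a stool. B is a spool. The spool is on top of the stool. The gap from the spool to the stool's −x edge is 25 mm.

The spool's min-x is at 25; the stool's min-x is 0; gap = 25 mm.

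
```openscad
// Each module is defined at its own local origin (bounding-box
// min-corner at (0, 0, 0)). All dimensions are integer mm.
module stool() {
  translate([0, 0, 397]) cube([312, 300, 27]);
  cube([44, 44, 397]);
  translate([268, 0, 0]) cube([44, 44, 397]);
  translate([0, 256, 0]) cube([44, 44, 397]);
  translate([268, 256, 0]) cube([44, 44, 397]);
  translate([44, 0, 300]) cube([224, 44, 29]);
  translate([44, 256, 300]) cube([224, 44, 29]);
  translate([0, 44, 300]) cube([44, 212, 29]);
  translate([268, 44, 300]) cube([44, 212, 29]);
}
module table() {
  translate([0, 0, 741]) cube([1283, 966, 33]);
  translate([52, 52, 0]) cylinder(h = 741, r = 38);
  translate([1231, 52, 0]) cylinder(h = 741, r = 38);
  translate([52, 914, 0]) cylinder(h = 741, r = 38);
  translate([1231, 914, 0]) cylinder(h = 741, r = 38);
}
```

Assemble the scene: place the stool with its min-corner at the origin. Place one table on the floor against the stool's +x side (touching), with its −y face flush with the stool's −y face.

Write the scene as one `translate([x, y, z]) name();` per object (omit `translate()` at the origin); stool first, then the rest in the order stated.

stool();
translate([312, 0, 0]) table();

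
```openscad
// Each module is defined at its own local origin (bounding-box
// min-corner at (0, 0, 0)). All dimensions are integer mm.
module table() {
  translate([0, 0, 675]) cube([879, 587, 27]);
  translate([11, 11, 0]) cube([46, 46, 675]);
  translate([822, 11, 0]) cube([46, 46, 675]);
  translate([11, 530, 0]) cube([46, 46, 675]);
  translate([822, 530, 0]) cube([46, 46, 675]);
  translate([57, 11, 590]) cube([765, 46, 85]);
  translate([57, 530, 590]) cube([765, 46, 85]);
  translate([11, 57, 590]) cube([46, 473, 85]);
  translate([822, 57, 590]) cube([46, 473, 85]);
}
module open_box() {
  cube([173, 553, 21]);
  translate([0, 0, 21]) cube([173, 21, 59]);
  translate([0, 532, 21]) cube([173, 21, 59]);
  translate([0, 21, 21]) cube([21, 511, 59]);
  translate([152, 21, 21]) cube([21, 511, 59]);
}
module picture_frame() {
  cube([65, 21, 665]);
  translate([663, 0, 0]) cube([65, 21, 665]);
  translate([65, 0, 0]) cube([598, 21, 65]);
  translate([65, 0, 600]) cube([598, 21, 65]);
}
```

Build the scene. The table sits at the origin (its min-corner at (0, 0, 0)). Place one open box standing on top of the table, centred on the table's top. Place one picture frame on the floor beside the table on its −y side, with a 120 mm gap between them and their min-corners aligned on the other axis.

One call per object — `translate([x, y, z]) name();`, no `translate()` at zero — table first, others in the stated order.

table();
translate([353, 17, 702]) open_box();
translate([0, -141, 0]) picture_frame();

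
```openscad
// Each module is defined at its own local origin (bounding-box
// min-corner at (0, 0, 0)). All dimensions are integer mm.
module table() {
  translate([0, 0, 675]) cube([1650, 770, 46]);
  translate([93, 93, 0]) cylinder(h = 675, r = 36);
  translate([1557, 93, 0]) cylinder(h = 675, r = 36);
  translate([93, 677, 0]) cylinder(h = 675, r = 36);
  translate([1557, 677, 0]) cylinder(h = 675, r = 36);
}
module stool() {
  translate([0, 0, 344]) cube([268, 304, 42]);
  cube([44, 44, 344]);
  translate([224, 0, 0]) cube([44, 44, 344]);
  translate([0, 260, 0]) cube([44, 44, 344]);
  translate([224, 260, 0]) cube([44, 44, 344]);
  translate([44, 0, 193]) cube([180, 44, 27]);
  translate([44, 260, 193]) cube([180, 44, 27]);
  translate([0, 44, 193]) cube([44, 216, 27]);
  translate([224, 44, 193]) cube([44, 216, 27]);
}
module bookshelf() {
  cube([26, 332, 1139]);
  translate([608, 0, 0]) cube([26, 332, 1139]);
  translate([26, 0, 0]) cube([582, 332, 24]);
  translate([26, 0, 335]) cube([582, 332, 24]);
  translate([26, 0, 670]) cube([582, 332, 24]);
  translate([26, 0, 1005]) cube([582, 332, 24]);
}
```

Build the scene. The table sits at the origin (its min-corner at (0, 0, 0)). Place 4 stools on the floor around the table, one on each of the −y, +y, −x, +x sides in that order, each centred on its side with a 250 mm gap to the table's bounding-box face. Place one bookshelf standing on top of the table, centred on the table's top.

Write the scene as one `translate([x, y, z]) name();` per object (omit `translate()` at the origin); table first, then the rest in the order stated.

table();
translate([691, -554, 0]) stool();
translate([691, 1020, 0]) stool();
translate([-518, 233, 0]) stool();
translate([1900, 233, 0]) stool();
translate([508, 219, 721]) bookshelf();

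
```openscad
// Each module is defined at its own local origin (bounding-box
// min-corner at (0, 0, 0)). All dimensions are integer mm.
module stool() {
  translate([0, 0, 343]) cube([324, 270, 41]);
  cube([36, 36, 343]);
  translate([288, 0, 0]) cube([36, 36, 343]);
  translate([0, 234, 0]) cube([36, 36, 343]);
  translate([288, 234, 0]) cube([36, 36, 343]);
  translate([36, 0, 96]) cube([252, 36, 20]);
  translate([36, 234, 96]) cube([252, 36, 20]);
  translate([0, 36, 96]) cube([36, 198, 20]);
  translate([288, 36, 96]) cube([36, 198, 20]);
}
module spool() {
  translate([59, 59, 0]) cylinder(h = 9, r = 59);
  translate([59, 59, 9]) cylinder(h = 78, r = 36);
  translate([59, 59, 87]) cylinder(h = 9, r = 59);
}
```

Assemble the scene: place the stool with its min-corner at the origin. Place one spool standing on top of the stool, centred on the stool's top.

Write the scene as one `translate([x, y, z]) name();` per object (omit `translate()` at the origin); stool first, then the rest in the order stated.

stool();
translate([103, 76, 384]) spool();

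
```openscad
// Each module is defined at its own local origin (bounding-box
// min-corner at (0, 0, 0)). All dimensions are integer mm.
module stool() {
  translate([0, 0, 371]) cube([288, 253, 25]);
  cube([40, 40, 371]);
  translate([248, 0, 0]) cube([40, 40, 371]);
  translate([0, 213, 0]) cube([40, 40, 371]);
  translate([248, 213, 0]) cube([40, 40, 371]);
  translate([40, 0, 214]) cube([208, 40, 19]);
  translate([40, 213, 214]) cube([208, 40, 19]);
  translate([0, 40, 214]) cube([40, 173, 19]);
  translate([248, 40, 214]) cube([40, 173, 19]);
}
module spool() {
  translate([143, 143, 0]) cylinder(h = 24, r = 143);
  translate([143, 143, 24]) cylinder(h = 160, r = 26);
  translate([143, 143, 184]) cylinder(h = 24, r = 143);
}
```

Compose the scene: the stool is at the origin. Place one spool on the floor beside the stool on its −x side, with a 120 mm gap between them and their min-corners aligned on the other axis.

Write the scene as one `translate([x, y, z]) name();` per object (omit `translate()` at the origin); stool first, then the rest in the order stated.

stool();
translate([-406, 0, 0]) spool();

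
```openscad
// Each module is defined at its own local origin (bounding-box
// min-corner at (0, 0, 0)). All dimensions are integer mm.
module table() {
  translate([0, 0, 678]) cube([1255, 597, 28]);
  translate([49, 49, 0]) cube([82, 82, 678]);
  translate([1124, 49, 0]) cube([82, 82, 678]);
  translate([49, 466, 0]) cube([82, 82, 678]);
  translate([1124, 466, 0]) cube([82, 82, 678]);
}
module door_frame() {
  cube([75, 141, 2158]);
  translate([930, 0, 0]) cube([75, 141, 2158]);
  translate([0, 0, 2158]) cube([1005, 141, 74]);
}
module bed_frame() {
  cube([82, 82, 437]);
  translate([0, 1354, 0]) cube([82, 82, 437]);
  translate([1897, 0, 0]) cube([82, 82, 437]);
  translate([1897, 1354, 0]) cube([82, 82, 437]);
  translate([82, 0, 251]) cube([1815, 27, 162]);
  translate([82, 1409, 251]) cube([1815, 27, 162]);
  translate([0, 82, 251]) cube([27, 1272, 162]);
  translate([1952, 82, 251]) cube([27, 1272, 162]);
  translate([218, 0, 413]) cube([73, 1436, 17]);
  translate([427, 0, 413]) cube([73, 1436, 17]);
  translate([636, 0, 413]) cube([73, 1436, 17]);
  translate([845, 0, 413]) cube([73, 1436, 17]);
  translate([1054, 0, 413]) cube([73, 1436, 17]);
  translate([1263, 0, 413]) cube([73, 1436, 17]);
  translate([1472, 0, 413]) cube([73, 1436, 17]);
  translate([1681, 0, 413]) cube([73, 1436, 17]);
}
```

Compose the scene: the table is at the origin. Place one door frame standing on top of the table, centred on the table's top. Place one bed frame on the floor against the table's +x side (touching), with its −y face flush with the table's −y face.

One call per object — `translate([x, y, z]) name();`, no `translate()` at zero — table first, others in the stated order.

table();
translate([125, 228, 706]) door_frame();
translate([1255, 0, 0]) bed_frame();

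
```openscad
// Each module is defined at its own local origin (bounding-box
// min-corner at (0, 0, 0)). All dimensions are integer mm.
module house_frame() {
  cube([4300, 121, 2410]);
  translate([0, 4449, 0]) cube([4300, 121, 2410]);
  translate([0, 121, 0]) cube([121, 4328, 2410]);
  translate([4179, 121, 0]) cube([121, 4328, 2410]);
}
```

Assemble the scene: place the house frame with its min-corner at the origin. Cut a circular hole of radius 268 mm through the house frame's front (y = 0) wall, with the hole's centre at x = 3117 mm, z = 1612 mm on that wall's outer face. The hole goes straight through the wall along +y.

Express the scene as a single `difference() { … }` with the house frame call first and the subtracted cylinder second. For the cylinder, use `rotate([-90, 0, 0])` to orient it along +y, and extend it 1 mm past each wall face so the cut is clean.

difference() {
  house_frame();
  translate([3117, -1, 1612]) rotate([-90, 0, 0]) cylinder(h = 123, r = 268);
}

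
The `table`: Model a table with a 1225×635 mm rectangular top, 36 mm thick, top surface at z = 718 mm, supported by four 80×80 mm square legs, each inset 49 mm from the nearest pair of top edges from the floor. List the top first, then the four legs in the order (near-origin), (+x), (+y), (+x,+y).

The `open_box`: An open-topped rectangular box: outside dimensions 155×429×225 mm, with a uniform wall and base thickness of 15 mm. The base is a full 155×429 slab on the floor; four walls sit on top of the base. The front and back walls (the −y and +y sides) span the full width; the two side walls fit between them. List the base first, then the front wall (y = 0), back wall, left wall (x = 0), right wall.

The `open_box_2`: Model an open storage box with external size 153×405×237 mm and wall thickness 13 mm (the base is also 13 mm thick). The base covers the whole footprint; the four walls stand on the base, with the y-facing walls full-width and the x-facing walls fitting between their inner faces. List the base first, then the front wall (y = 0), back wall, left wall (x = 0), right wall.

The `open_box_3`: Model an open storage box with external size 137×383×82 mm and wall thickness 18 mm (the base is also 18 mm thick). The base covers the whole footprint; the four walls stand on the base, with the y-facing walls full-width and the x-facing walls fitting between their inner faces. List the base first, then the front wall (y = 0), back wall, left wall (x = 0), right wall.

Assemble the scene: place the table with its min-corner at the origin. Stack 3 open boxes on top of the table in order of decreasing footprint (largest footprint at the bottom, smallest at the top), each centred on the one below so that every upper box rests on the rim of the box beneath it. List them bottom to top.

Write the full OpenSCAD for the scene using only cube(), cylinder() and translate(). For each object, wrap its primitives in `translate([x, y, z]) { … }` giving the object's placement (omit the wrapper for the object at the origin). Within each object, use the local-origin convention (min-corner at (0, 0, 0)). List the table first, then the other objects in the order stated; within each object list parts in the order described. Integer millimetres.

translate([0, 0, 682]) cube([1225, 635, 36]);
translate([49, 49, 0]) cube([80, 80, 682]);
translate([1096, 49, 0]) cube([80, 80, 682]);
translate([49, 506, 0]) cube([80, 80, 682]);
translate([1096, 506, 0]) cube([80, 80, 682]);
translate([535, 103, 718]) {
  cube([155, 429, 15]);
  translate([0, 0, 15]) cube([155, 15, 210]);
  translate([0, 414, 15]) cube([155, 15, 210]);
  translate([0, 15, 15]) cube([15, 399, 210]);
  translate([140, 15, 15]) cube([15, 399, 210]);
}
translate([536, 115, 943]) {
  cube([153, 405, 13]);
  translate([0, 0, 13]) cube([153, 13, 224]);
  translate([0, 392, 13]) cube([153, 13, 224]);
  translate([0, 13, 13]) cube([13, 379, 224]);
  translate([140, 13, 13]) cube([13, 379, 224]);
}
translate([544, 126, 1180]) {
  cube([137, 383, 18]);
  translate([0, 0, 18]) cube([137, 18, 64]);
  translate([0, 365, 18]) cube([137, 18, 64]);
  translate([0, 18, 18]) cube([18, 347, 64]);
  translate([119, 18, 18]) cube([18, 347, 64]);
}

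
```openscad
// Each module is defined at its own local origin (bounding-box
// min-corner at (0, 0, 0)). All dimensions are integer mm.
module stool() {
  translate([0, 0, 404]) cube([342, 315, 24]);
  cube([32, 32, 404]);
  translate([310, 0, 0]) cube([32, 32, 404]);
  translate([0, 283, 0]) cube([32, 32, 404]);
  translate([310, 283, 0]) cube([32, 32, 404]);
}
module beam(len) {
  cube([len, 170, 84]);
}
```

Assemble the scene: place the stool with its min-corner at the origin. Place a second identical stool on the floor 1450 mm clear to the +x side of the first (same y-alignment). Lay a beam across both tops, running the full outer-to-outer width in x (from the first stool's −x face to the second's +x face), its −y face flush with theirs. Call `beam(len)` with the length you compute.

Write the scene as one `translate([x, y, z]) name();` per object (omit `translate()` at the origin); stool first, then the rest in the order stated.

stool();
translate([1792, 0, 0]) stool();
translate([0, 0, 428]) beam(2134);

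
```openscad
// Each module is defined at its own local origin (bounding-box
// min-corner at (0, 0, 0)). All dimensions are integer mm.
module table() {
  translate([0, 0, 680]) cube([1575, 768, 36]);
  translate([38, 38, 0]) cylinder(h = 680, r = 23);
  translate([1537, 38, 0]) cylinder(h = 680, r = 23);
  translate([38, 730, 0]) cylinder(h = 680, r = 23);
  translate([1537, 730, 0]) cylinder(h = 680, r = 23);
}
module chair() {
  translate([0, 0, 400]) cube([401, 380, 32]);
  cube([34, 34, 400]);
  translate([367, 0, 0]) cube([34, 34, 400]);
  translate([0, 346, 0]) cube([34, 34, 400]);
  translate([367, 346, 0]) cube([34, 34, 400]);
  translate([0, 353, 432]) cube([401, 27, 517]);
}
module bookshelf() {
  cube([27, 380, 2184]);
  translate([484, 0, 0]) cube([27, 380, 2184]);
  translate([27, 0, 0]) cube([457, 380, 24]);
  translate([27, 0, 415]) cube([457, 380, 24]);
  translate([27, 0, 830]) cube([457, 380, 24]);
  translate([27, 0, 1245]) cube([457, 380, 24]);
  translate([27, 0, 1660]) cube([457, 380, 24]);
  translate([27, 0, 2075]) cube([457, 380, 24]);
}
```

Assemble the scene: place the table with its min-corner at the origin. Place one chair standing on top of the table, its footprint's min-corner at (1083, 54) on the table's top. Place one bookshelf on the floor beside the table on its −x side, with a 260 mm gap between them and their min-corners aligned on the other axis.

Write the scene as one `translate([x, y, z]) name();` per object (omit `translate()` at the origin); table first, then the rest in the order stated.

table();
translate([1083, 54, 716]) chair();
translate([-771, 0, 0]) bookshelf();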